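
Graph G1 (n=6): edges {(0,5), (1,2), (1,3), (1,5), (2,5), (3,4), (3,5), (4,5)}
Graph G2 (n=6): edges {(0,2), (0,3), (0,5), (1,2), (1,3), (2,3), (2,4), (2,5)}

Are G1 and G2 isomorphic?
Yes, isomorphic

The graphs are isomorphic.
One valid mapping φ: V(G1) → V(G2): 0→4, 1→0, 2→5, 3→3, 4→1, 5→2

Verify φ preserves adjacency — for each edge of G1, its image is an edge of G2:
  (0,5) → (φ(0),φ(5)) = (2,4) ∈ E(G2) ✓
  (1,2) → (φ(1),φ(2)) = (0,5) ∈ E(G2) ✓
  (1,3) → (φ(1),φ(3)) = (0,3) ∈ E(G2) ✓
  (1,5) → (φ(1),φ(5)) = (0,2) ∈ E(G2) ✓
  (2,5) → (φ(2),φ(5)) = (2,5) ∈ E(G2) ✓
  (3,4) → (φ(3),φ(4)) = (1,3) ∈ E(G2) ✓
  (3,5) → (φ(3),φ(5)) = (2,3) ∈ E(G2) ✓
  (4,5) → (φ(4),φ(5)) = (1,2) ∈ E(G2) ✓
All 8 edges of G1 map to edges of G2, and |E(G1)| = |E(G2)| = 8, so φ is a bijection on edges as well as vertices. Hence G1 ≅ G2.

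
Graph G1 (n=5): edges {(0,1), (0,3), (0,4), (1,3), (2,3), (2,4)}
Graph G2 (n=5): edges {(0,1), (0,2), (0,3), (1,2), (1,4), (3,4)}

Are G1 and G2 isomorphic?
Yes, isomorphic

The graphs are isomorphic.
One valid mapping φ: V(G1) → V(G2): 0→1, 1→2, 2→3, 3→0, 4→4

Verify φ preserves adjacency — for each edge of G1, its image is an edge of G2:
  (0,1) → (φ(0),φ(1)) = (1,2) ∈ E(G2) ✓
  (0,3) → (φ(0),φ(3)) = (0,1) ∈ E(G2) ✓
  (0,4) → (φ(0),φ(4)) = (1,4) ∈ E(G2) ✓
  (1,3) → (φ(1),φ(3)) = (0,2) ∈ E(G2) ✓
  (2,3) → (φ(2),φ(3)) = (0,3) ∈ E(G2) ✓
  (2,4) → (φ(2),φ(4)) = (3,4) ∈ E(G2) ✓
All 6 edges of G1 map to edges of G2, and |E(G1)| = |E(G2)| = 6, so φ is a bijection on edges as well as vertices. Hence G1 ≅ G2.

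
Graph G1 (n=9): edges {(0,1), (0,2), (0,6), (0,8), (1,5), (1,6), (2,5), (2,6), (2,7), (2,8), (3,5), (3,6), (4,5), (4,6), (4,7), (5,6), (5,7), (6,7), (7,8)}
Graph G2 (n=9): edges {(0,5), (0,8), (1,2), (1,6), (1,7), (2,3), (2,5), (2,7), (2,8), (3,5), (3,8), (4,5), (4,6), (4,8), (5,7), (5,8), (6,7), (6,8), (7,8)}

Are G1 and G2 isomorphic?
Yes, isomorphic

The graphs are isomorphic.
One valid mapping φ: V(G1) → V(G2): 0→6, 1→4, 2→7, 3→0, 4→3, 5→5, 6→8, 7→2, 8→1

Verify φ preserves adjacency — for each edge of G1, its image is an edge of G2:
  (0,1) → (φ(0),φ(1)) = (4,6) ∈ E(G2) ✓
  (0,2) → (φ(0),φ(2)) = (6,7) ∈ E(G2) ✓
  (0,6) → (φ(0),φ(6)) = (6,8) ∈ E(G2) ✓
  (0,8) → (φ(0),φ(8)) = (1,6) ∈ E(G2) ✓
  (1,5) → (φ(1),φ(5)) = (4,5) ∈ E(G2) ✓
  (1,6) → (φ(1),φ(6)) = (4,8) ∈ E(G2) ✓
  (2,5) → (φ(2),φ(5)) = (5,7) ∈ E(G2) ✓
  (2,6) → (φ(2),φ(6)) = (7,8) ∈ E(G2) ✓
  (2,7) → (φ(2),φ(7)) = (2,7) ∈ E(G2) ✓
  (2,8) → (φ(2),φ(8)) = (1,7) ∈ E(G2) ✓
  (3,5) → (φ(3),φ(5)) = (0,5) ∈ E(G2) ✓
  (3,6) → (φ(3),φ(6)) = (0,8) ∈ E(G2) ✓
  (4,5) → (φ(4),φ(5)) = (3,5) ∈ E(G2) ✓
  (4,6) → (φ(4),φ(6)) = (3,8) ∈ E(G2) ✓
  (4,7) → (φ(4),φ(7)) = (2,3) ∈ E(G2) ✓
  (5,6) → (φ(5),φ(6)) = (5,8) ∈ E(G2) ✓
  (5,7) → (φ(5),φ(7)) = (2,5) ∈ E(G2) ✓
  (6,7) → (φ(6),φ(7)) = (2,8) ∈ E(G2) ✓
  (7,8) → (φ(7),φ(8)) = (1,2) ∈ E(G2) ✓
All 19 edges of G1 map to edges of G2, and |E(G1)| = |E(G2)| = 19, so φ is a bijection on edges as well as vertices. Hence G1 ≅ G2.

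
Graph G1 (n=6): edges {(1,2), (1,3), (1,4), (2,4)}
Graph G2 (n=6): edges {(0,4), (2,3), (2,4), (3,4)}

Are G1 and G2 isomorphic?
Yes, isomorphic

The graphs are isomorphic.
One valid mapping φ: V(G1) → V(G2): 0→5, 1→4, 2→3, 3→0, 4→2, 5→1

Verify φ preserves adjacency — for each edge of G1, its image is an edge of G2:
  (1,2) → (φ(1),φ(2)) = (3,4) ∈ E(G2) ✓
  (1,3) → (φ(1),φ(3)) = (0,4) ∈ E(G2) ✓
  (1,4) → (φ(1),φ(4)) = (2,4) ∈ E(G2) ✓
  (2,4) → (φ(2),φ(4)) = (2,3) ∈ E(G2) ✓
All 4 edges of G1 map to edges of G2, and |E(G1)| = |E(G2)| = 4, so φ is a bijection on edges as well as vertices. Hence G1 ≅ G2.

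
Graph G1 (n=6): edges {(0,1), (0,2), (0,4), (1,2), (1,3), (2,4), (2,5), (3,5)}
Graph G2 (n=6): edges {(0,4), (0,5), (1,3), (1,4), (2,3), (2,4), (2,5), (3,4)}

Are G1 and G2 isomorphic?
Yes, isomorphic

The graphs are isomorphic.
One valid mapping φ: V(G1) → V(G2): 0→3, 1→2, 2→4, 3→5, 4→1, 5→0

Verify φ preserves adjacency — for each edge of G1, its image is an edge of G2:
  (0,1) → (φ(0),φ(1)) = (2,3) ∈ E(G2) ✓
  (0,2) → (φ(0),φ(2)) = (3,4) ∈ E(G2) ✓
  (0,4) → (φ(0),φ(4)) = (1,3) ∈ E(G2) ✓
  (1,2) → (φ(1),φ(2)) = (2,4) ∈ E(G2) ✓
  (1,3) → (φ(1),φ(3)) = (2,5) ∈ E(G2) ✓
  (2,4) → (φ(2),φ(4)) = (1,4) ∈ E(G2) ✓
  (2,5) → (φ(2),φ(5)) = (0,4) ∈ E(G2) ✓
  (3,5) → (φ(3),φ(5)) = (0,5) ∈ E(G2) ✓
All 8 edges of G1 map to edges of G2, and |E(G1)| = |E(G2)| = 8, so φ is a bijection on edges as well as vertices. Hence G1 ≅ G2.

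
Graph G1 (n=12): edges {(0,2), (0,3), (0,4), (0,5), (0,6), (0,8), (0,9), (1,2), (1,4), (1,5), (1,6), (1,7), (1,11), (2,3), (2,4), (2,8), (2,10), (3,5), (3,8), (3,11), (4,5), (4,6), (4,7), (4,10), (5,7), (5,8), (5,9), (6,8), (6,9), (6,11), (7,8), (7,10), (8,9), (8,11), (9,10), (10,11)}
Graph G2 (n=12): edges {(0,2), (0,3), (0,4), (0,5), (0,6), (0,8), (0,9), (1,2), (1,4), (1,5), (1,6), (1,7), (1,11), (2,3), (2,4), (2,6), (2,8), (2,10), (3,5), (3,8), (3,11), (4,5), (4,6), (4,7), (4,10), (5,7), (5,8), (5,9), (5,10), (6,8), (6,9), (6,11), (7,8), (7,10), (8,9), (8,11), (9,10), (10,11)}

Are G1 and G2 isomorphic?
No, not isomorphic

The graphs are NOT isomorphic.

Counting edges: G1 has 36 edge(s); G2 has 38 edge(s).
Edge count is an isomorphism invariant (a bijection on vertices induces a bijection on edges), so differing edge counts rule out isomorphism.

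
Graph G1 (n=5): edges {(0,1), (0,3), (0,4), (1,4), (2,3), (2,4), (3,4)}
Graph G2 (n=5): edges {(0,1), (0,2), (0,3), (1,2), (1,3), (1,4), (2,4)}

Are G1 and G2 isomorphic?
Yes, isomorphic

The graphs are isomorphic.
One valid mapping φ: V(G1) → V(G2): 0→2, 1→4, 2→3, 3→0, 4→1

Verify φ preserves adjacency — for each edge of G1, its image is an edge of G2:
  (0,1) → (φ(0),φ(1)) = (2,4) ∈ E(G2) ✓
  (0,3) → (φ(0),φ(3)) = (0,2) ∈ E(G2) ✓
  (0,4) → (φ(0),φ(4)) = (1,2) ∈ E(G2) ✓
  (1,4) → (φ(1),φ(4)) = (1,4) ∈ E(G2) ✓
  (2,3) → (φ(2),φ(3)) = (0,3) ∈ E(G2) ✓
  (2,4) → (φ(2),φ(4)) = (1,3) ∈ E(G2) ✓
  (3,4) → (φ(3),φ(4)) = (0,1) ∈ E(G2) ✓
All 7 edges of G1 map to edges of G2, and |E(G1)| = |E(G2)| = 7, so φ is a bijection on edges as well as vertices. Hence G1 ≅ G2.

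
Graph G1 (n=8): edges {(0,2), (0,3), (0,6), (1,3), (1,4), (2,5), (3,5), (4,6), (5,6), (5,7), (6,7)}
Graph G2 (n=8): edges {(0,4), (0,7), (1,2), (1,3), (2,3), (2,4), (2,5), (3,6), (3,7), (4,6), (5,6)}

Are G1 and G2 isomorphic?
Yes, isomorphic

The graphs are isomorphic.
One valid mapping φ: V(G1) → V(G2): 0→6, 1→0, 2→5, 3→4, 4→7, 5→2, 6→3, 7→1

Verify φ preserves adjacency — for each edge of G1, its image is an edge of G2:
  (0,2) → (φ(0),φ(2)) = (5,6) ∈ E(G2) ✓
  (0,3) → (φ(0),φ(3)) = (4,6) ∈ E(G2) ✓
  (0,6) → (φ(0),φ(6)) = (3,6) ∈ E(G2) ✓
  (1,3) → (φ(1),φ(3)) = (0,4) ∈ E(G2) ✓
  (1,4) → (φ(1),φ(4)) = (0,7) ∈ E(G2) ✓
  (2,5) → (φ(2),φ(5)) = (2,5) ∈ E(G2) ✓
  (3,5) → (φ(3),φ(5)) = (2,4) ∈ E(G2) ✓
  (4,6) → (φ(4),φ(6)) = (3,7) ∈ E(G2) ✓
  (5,6) → (φ(5),φ(6)) = (2,3) ∈ E(G2) ✓
  (5,7) → (φ(5),φ(7)) = (1,2) ∈ E(G2) ✓
  (6,7) → (φ(6),φ(7)) = (1,3) ∈ E(G2) ✓
All 11 edges of G1 map to edges of G2, and |E(G1)| = |E(G2)| = 11, so φ is a bijection on edges as well as vertices. Hence G1 ≅ G2.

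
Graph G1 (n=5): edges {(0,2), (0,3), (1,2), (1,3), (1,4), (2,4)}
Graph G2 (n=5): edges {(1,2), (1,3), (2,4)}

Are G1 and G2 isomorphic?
No, not isomorphic

The graphs are NOT isomorphic.

Connected components of G1: 1 component(s) with vertex sets [[0, 1, 2, 3, 4]], sizes [5].
Connected components of G2: 2 component(s) with vertex sets [[0], [1, 2, 3, 4]], sizes [1, 4].
The number of connected components (and the multiset of component sizes) is an isomorphism invariant — an isomorphism maps each component of G1 bijectively onto a component of G2. Since G1 has 1 component(s) and G2 has 2, they cannot be isomorphic.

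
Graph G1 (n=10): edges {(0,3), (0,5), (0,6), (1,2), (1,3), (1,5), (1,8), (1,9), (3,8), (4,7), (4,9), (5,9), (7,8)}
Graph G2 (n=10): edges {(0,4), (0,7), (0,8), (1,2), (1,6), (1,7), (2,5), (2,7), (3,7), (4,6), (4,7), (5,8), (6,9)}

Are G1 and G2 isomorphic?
Yes, isomorphic

The graphs are isomorphic.
One valid mapping φ: V(G1) → V(G2): 0→6, 1→7, 2→3, 3→1, 4→8, 5→4, 6→9, 7→5, 8→2, 9→0

Verify φ preserves adjacency — for each edge of G1, its image is an edge of G2:
  (0,3) → (φ(0),φ(3)) = (1,6) ∈ E(G2) ✓
  (0,5) → (φ(0),φ(5)) = (4,6) ∈ E(G2) ✓
  (0,6) → (φ(0),φ(6)) = (6,9) ∈ E(G2) ✓
  (1,2) → (φ(1),φ(2)) = (3,7) ∈ E(G2) ✓
  (1,3) → (φ(1),φ(3)) = (1,7) ∈ E(G2) ✓
  (1,5) → (φ(1),φ(5)) = (4,7) ∈ E(G2) ✓
  (1,8) → (φ(1),φ(8)) = (2,7) ∈ E(G2) ✓
  (1,9) → (φ(1),φ(9)) = (0,7) ∈ E(G2) ✓
  (3,8) → (φ(3),φ(8)) = (1,2) ∈ E(G2) ✓
  (4,7) → (φ(4),φ(7)) = (5,8) ∈ E(G2) ✓
  (4,9) → (φ(4),φ(9)) = (0,8) ∈ E(G2) ✓
  (5,9) → (φ(5),φ(9)) = (0,4) ∈ E(G2) ✓
  (7,8) → (φ(7),φ(8)) = (2,5) ∈ E(G2) ✓
All 13 edges of G1 map to edges of G2, and |E(G1)| = |E(G2)| = 13, so φ is a bijection on edges as well as vertices. Hence G1 ≅ G2.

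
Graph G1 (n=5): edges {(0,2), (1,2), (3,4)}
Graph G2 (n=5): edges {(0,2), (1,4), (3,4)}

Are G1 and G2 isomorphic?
Yes, isomorphic

The graphs are isomorphic.
One valid mapping φ: V(G1) → V(G2): 0→1, 1→3, 2→4, 3→2, 4→0

Verify φ preserves adjacency — for each edge of G1, its image is an edge of G2:
  (0,2) → (φ(0),φ(2)) = (1,4) ∈ E(G2) ✓
  (1,2) → (φ(1),φ(2)) = (3,4) ∈ E(G2) ✓
  (3,4) → (φ(3),φ(4)) = (0,2) ∈ E(G2) ✓
All 3 edges of G1 map to edges of G2, and |E(G1)| = |E(G2)| = 3, so φ is a bijection on edges as well as vertices. Hence G1 ≅ G2.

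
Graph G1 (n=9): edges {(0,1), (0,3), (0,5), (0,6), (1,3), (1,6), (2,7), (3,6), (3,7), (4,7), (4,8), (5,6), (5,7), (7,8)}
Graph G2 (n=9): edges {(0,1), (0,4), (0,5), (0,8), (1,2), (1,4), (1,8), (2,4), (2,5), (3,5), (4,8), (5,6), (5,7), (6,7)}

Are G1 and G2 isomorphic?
Yes, isomorphic

The graphs are isomorphic.
One valid mapping φ: V(G1) → V(G2): 0→4, 1→8, 2→3, 3→0, 4→6, 5→2, 6→1, 7→5, 8→7

Verify φ preserves adjacency — for each edge of G1, its image is an edge of G2:
  (0,1) → (φ(0),φ(1)) = (4,8) ∈ E(G2) ✓
  (0,3) → (φ(0),φ(3)) = (0,4) ∈ E(G2) ✓
  (0,5) → (φ(0),φ(5)) = (2,4) ∈ E(G2) ✓
  (0,6) → (φ(0),φ(6)) = (1,4) ∈ E(G2) ✓
  (1,3) → (φ(1),φ(3)) = (0,8) ∈ E(G2) ✓
  (1,6) → (φ(1),φ(6)) = (1,8) ∈ E(G2) ✓
  (2,7) → (φ(2),φ(7)) = (3,5) ∈ E(G2) ✓
  (3,6) → (φ(3),φ(6)) = (0,1) ∈ E(G2) ✓
  (3,7) → (φ(3),φ(7)) = (0,5) ∈ E(G2) ✓
  (4,7) → (φ(4),φ(7)) = (5,6) ∈ E(G2) ✓
  (4,8) → (φ(4),φ(8)) = (6,7) ∈ E(G2) ✓
  (5,6) → (φ(5),φ(6)) = (1,2) ∈ E(G2) ✓
  (5,7) → (φ(5),φ(7)) = (2,5) ∈ E(G2) ✓
  (7,8) → (φ(7),φ(8)) = (5,7) ∈ E(G2) ✓
All 14 edges of G1 map to edges of G2, and |E(G1)| = |E(G2)| = 14, so φ is a bijection on edges as well as vertices. Hence G1 ≅ G2.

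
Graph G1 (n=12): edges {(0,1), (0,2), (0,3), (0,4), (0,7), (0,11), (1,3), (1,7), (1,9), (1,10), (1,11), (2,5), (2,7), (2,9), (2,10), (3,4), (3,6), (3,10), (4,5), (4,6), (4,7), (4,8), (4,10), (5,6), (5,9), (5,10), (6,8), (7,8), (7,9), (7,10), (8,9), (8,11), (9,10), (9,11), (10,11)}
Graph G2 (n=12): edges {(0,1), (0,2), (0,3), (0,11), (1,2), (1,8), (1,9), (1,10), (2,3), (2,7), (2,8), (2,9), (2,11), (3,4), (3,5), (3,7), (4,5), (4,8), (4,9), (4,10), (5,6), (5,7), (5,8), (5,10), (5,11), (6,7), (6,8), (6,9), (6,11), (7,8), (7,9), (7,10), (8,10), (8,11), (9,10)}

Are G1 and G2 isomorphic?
Yes, isomorphic

The graphs are isomorphic.
One valid mapping φ: V(G1) → V(G2): 0→9, 1→10, 2→6, 3→1, 4→2, 5→11, 6→0, 7→7, 8→3, 9→5, 10→8, 11→4

Verify φ preserves adjacency — for each edge of G1, its image is an edge of G2:
  (0,1) → (φ(0),φ(1)) = (9,10) ∈ E(G2) ✓
  (0,2) → (φ(0),φ(2)) = (6,9) ∈ E(G2) ✓
  (0,3) → (φ(0),φ(3)) = (1,9) ∈ E(G2) ✓
  (0,4) → (φ(0),φ(4)) = (2,9) ∈ E(G2) ✓
  (0,7) → (φ(0),φ(7)) = (7,9) ∈ E(G2) ✓
  (0,11) → (φ(0),φ(11)) = (4,9) ∈ E(G2) ✓
  (1,3) → (φ(1),φ(3)) = (1,10) ∈ E(G2) ✓
  (1,7) → (φ(1),φ(7)) = (7,10) ∈ E(G2) ✓
  (1,9) → (φ(1),φ(9)) = (5,10) ∈ E(G2) ✓
  (1,10) → (φ(1),φ(10)) = (8,10) ∈ E(G2) ✓
  (1,11) → (φ(1),φ(11)) = (4,10) ∈ E(G2) ✓
  (2,5) → (φ(2),φ(5)) = (6,11) ∈ E(G2) ✓
  (2,7) → (φ(2),φ(7)) = (6,7) ∈ E(G2) ✓
  (2,9) → (φ(2),φ(9)) = (5,6) ∈ E(G2) ✓
  (2,10) → (φ(2),φ(10)) = (6,8) ∈ E(G2) ✓
  (3,4) → (φ(3),φ(4)) = (1,2) ∈ E(G2) ✓
  (3,6) → (φ(3),φ(6)) = (0,1) ∈ E(G2) ✓
  (3,10) → (φ(3),φ(10)) = (1,8) ∈ E(G2) ✓
  (4,5) → (φ(4),φ(5)) = (2,11) ∈ E(G2) ✓
  (4,6) → (φ(4),φ(6)) = (0,2) ∈ E(G2) ✓
  (4,7) → (φ(4),φ(7)) = (2,7) ∈ E(G2) ✓
  (4,8) → (φ(4),φ(8)) = (2,3) ∈ E(G2) ✓
  (4,10) → (φ(4),φ(10)) = (2,8) ∈ E(G2) ✓
  (5,6) → (φ(5),φ(6)) = (0,11) ∈ E(G2) ✓
  (5,9) → (φ(5),φ(9)) = (5,11) ∈ E(G2) ✓
  (5,10) → (φ(5),φ(10)) = (8,11) ∈ E(G2) ✓
  (6,8) → (φ(6),φ(8)) = (0,3) ∈ E(G2) ✓
  (7,8) → (φ(7),φ(8)) = (3,7) ∈ E(G2) ✓
  (7,9) → (φ(7),φ(9)) = (5,7) ∈ E(G2) ✓
  (7,10) → (φ(7),φ(10)) = (7,8) ∈ E(G2) ✓
  (8,9) → (φ(8),φ(9)) = (3,5) ∈ E(G2) ✓
  (8,11) → (φ(8),φ(11)) = (3,4) ∈ E(G2) ✓
  (9,10) → (φ(9),φ(10)) = (5,8) ∈ E(G2) ✓
  (9,11) → (φ(9),φ(11)) = (4,5) ∈ E(G2) ✓
  (10,11) → (φ(10),φ(11)) = (4,8) ∈ E(G2) ✓
All 35 edges of G1 map to edges of G2, and |E(G1)| = |E(G2)| = 35, so φ is a bijection on edges as well as vertices. Hence G1 ≅ G2.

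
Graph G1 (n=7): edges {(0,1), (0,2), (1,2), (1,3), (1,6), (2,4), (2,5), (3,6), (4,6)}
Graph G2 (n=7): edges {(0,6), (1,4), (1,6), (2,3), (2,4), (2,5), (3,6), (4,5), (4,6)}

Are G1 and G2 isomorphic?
Yes, isomorphic

The graphs are isomorphic.
One valid mapping φ: V(G1) → V(G2): 0→1, 1→4, 2→6, 3→5, 4→3, 5→0, 6→2

Verify φ preserves adjacency — for each edge of G1, its image is an edge of G2:
  (0,1) → (φ(0),φ(1)) = (1,4) ∈ E(G2) ✓
  (0,2) → (φ(0),φ(2)) = (1,6) ∈ E(G2) ✓
  (1,2) → (φ(1),φ(2)) = (4,6) ∈ E(G2) ✓
  (1,3) → (φ(1),φ(3)) = (4,5) ∈ E(G2) ✓
  (1,6) → (φ(1),φ(6)) = (2,4) ∈ E(G2) ✓
  (2,4) → (φ(2),φ(4)) = (3,6) ∈ E(G2) ✓
  (2,5) → (φ(2),φ(5)) = (0,6) ∈ E(G2) ✓
  (3,6) → (φ(3),φ(6)) = (2,5) ∈ E(G2) ✓
  (4,6) → (φ(4),φ(6)) = (2,3) ∈ E(G2) ✓
All 9 edges of G1 map to edges of G2, and |E(G1)| = |E(G2)| = 9, so φ is a bijection on edges as well as vertices. Hence G1 ≅ G2.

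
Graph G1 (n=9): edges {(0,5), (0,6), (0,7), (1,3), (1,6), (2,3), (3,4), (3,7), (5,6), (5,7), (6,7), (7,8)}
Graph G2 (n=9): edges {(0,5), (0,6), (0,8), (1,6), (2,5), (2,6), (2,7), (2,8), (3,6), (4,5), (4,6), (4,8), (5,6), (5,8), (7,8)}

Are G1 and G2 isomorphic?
No, not isomorphic

The graphs are NOT isomorphic.

Counting triangles (3-cliques): G1 has 4, G2 has 7.
Triangle count is an isomorphism invariant, so differing triangle counts rule out isomorphism.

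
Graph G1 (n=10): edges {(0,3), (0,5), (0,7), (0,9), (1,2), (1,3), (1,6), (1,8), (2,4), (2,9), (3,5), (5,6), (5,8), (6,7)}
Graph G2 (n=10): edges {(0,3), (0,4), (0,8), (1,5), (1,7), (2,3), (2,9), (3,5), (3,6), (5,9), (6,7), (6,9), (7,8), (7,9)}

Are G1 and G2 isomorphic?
Yes, isomorphic

The graphs are isomorphic.
One valid mapping φ: V(G1) → V(G2): 0→7, 1→3, 2→0, 3→6, 4→4, 5→9, 6→5, 7→1, 8→2, 9→8

Verify φ preserves adjacency — for each edge of G1, its image is an edge of G2:
  (0,3) → (φ(0),φ(3)) = (6,7) ∈ E(G2) ✓
  (0,5) → (φ(0),φ(5)) = (7,9) ∈ E(G2) ✓
  (0,7) → (φ(0),φ(7)) = (1,7) ∈ E(G2) ✓
  (0,9) → (φ(0),φ(9)) = (7,8) ∈ E(G2) ✓
  (1,2) → (φ(1),φ(2)) = (0,3) ∈ E(G2) ✓
  (1,3) → (φ(1),φ(3)) = (3,6) ∈ E(G2) ✓
  (1,6) → (φ(1),φ(6)) = (3,5) ∈ E(G2) ✓
  (1,8) → (φ(1),φ(8)) = (2,3) ∈ E(G2) ✓
  (2,4) → (φ(2),φ(4)) = (0,4) ∈ E(G2) ✓
  (2,9) → (φ(2),φ(9)) = (0,8) ∈ E(G2) ✓
  (3,5) → (φ(3),φ(5)) = (6,9) ∈ E(G2) ✓
  (5,6) → (φ(5),φ(6)) = (5,9) ∈ E(G2) ✓
  (5,8) → (φ(5),φ(8)) = (2,9) ∈ E(G2) ✓
  (6,7) → (φ(6),φ(7)) = (1,5) ∈ E(G2) ✓
All 14 edges of G1 map to edges of G2, and |E(G1)| = |E(G2)| = 14, so φ is a bijection on edges as well as vertices. Hence G1 ≅ G2.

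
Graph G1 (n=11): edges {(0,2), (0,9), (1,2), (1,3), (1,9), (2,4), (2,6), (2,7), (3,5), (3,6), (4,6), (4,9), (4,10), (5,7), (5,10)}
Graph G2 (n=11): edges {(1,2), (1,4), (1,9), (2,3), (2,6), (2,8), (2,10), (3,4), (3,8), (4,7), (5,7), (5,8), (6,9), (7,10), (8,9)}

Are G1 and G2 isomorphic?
Yes, isomorphic

The graphs are isomorphic.
One valid mapping φ: V(G1) → V(G2): 0→6, 1→1, 2→2, 3→4, 4→8, 5→7, 6→3, 7→10, 8→0, 9→9, 10→5

Verify φ preserves adjacency — for each edge of G1, its image is an edge of G2:
  (0,2) → (φ(0),φ(2)) = (2,6) ∈ E(G2) ✓
  (0,9) → (φ(0),φ(9)) = (6,9) ∈ E(G2) ✓
  (1,2) → (φ(1),φ(2)) = (1,2) ∈ E(G2) ✓
  (1,3) → (φ(1),φ(3)) = (1,4) ∈ E(G2) ✓
  (1,9) → (φ(1),φ(9)) = (1,9) ∈ E(G2) ✓
  (2,4) → (φ(2),φ(4)) = (2,8) ∈ E(G2) ✓
  (2,6) → (φ(2),φ(6)) = (2,3) ∈ E(G2) ✓
  (2,7) → (φ(2),φ(7)) = (2,10) ∈ E(G2) ✓
  (3,5) → (φ(3),φ(5)) = (4,7) ∈ E(G2) ✓
  (3,6) → (φ(3),φ(6)) = (3,4) ∈ E(G2) ✓
  (4,6) → (φ(4),φ(6)) = (3,8) ∈ E(G2) ✓
  (4,9) → (φ(4),φ(9)) = (8,9) ∈ E(G2) ✓
  (4,10) → (φ(4),φ(10)) = (5,8) ∈ E(G2) ✓
  (5,7) → (φ(5),φ(7)) = (7,10) ∈ E(G2) ✓
  (5,10) → (φ(5),φ(10)) = (5,7) ∈ E(G2) ✓
All 15 edges of G1 map to edges of G2, and |E(G1)| = |E(G2)| = 15, so φ is a bijection on edges as well as vertices. Hence G1 ≅ G2.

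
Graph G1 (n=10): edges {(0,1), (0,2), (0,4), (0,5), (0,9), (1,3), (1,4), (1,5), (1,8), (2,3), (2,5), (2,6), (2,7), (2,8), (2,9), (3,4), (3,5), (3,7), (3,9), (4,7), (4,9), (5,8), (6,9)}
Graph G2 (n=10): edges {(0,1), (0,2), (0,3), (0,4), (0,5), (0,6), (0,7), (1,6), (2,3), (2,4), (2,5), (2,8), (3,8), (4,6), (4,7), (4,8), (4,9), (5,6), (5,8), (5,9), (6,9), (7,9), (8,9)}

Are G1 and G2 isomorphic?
Yes, isomorphic

The graphs are isomorphic.
One valid mapping φ: V(G1) → V(G2): 0→5, 1→8, 2→0, 3→4, 4→9, 5→2, 6→1, 7→7, 8→3, 9→6

Verify φ preserves adjacency — for each edge of G1, its image is an edge of G2:
  (0,1) → (φ(0),φ(1)) = (5,8) ∈ E(G2) ✓
  (0,2) → (φ(0),φ(2)) = (0,5) ∈ E(G2) ✓
  (0,4) → (φ(0),φ(4)) = (5,9) ∈ E(G2) ✓
  (0,5) → (φ(0),φ(5)) = (2,5) ∈ E(G2) ✓
  (0,9) → (φ(0),φ(9)) = (5,6) ∈ E(G2) ✓
  (1,3) → (φ(1),φ(3)) = (4,8) ∈ E(G2) ✓
  (1,4) → (φ(1),φ(4)) = (8,9) ∈ E(G2) ✓
  (1,5) → (φ(1),φ(5)) = (2,8) ∈ E(G2) ✓
  (1,8) → (φ(1),φ(8)) = (3,8) ∈ E(G2) ✓
  (2,3) → (φ(2),φ(3)) = (0,4) ∈ E(G2) ✓
  (2,5) → (φ(2),φ(5)) = (0,2) ∈ E(G2) ✓
  (2,6) → (φ(2),φ(6)) = (0,1) ∈ E(G2) ✓
  (2,7) → (φ(2),φ(7)) = (0,7) ∈ E(G2) ✓
  (2,8) → (φ(2),φ(8)) = (0,3) ∈ E(G2) ✓
  (2,9) → (φ(2),φ(9)) = (0,6) ∈ E(G2) ✓
  (3,4) → (φ(3),φ(4)) = (4,9) ∈ E(G2) ✓
  (3,5) → (φ(3),φ(5)) = (2,4) ∈ E(G2) ✓
  (3,7) → (φ(3),φ(7)) = (4,7) ∈ E(G2) ✓
  (3,9) → (φ(3),φ(9)) = (4,6) ∈ E(G2) ✓
  (4,7) → (φ(4),φ(7)) = (7,9) ∈ E(G2) ✓
  (4,9) → (φ(4),φ(9)) = (6,9) ∈ E(G2) ✓
  (5,8) → (φ(5),φ(8)) = (2,3) ∈ E(G2) ✓
  (6,9) → (φ(6),φ(9)) = (1,6) ∈ E(G2) ✓
All 23 edges of G1 map to edges of G2, and |E(G1)| = |E(G2)| = 23, so φ is a bijection on edges as well as vertices. Hence G1 ≅ G2.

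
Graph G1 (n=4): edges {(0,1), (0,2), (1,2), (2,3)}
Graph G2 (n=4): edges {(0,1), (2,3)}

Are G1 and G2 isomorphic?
No, not isomorphic

The graphs are NOT isomorphic.

Connected components of G1: 1 component(s) with vertex sets [[0, 1, 2, 3]], sizes [4].
Connected components of G2: 2 component(s) with vertex sets [[0, 1], [2, 3]], sizes [2, 2].
The number of connected components (and the multiset of component sizes) is an isomorphism invariant — an isomorphism maps each component of G1 bijectively onto a component of G2. Since G1 has 1 component(s) and G2 has 2, they cannot be isomorphic.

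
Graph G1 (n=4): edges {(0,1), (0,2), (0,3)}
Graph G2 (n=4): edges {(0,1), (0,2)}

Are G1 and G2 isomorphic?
No, not isomorphic

The graphs are NOT isomorphic.

Counting edges: G1 has 3 edge(s); G2 has 2 edge(s).
Edge count is an isomorphism invariant (a bijection on vertices induces a bijection on edges), so differing edge counts rule out isomorphism.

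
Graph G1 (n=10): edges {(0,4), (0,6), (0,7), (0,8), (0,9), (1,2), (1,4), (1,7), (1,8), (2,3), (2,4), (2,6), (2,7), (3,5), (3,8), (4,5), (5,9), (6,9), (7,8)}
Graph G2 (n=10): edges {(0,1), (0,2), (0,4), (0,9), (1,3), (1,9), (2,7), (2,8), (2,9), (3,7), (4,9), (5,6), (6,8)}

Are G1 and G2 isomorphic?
No, not isomorphic

The graphs are NOT isomorphic.

Degrees in G1: deg(0)=5, deg(1)=4, deg(2)=5, deg(3)=3, deg(4)=4, deg(5)=3, deg(6)=3, deg(7)=4, deg(8)=4, deg(9)=3.
Sorted degree sequence of G1: [5, 5, 4, 4, 4, 4, 3, 3, 3, 3].
Degrees in G2: deg(0)=4, deg(1)=3, deg(2)=4, deg(3)=2, deg(4)=2, deg(5)=1, deg(6)=2, deg(7)=2, deg(8)=2, deg(9)=4.
Sorted degree sequence of G2: [4, 4, 4, 3, 2, 2, 2, 2, 2, 1].
The (sorted) degree sequence is an isomorphism invariant, so since G1 and G2 have different degree sequences they cannot be isomorphic.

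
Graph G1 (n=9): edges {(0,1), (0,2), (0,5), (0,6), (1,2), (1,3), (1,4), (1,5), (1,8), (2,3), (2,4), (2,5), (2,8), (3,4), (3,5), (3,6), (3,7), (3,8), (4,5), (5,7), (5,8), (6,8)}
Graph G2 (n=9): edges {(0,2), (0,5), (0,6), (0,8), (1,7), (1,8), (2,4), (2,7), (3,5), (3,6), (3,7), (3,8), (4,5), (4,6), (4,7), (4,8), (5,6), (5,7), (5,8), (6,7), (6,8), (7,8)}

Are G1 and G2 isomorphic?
Yes, isomorphic

The graphs are isomorphic.
One valid mapping φ: V(G1) → V(G2): 0→0, 1→6, 2→5, 3→7, 4→3, 5→8, 6→2, 7→1, 8→4

Verify φ preserves adjacency — for each edge of G1, its image is an edge of G2:
  (0,1) → (φ(0),φ(1)) = (0,6) ∈ E(G2) ✓
  (0,2) → (φ(0),φ(2)) = (0,5) ∈ E(G2) ✓
  (0,5) → (φ(0),φ(5)) = (0,8) ∈ E(G2) ✓
  (0,6) → (φ(0),φ(6)) = (0,2) ∈ E(G2) ✓
  (1,2) → (φ(1),φ(2)) = (5,6) ∈ E(G2) ✓
  (1,3) → (φ(1),φ(3)) = (6,7) ∈ E(G2) ✓
  (1,4) → (φ(1),φ(4)) = (3,6) ∈ E(G2) ✓
  (1,5) → (φ(1),φ(5)) = (6,8) ∈ E(G2) ✓
  (1,8) → (φ(1),φ(8)) = (4,6) ∈ E(G2) ✓
  (2,3) → (φ(2),φ(3)) = (5,7) ∈ E(G2) ✓
  (2,4) → (φ(2),φ(4)) = (3,5) ∈ E(G2) ✓
  (2,5) → (φ(2),φ(5)) = (5,8) ∈ E(G2) ✓
  (2,8) → (φ(2),φ(8)) = (4,5) ∈ E(G2) ✓
  (3,4) → (φ(3),φ(4)) = (3,7) ∈ E(G2) ✓
  (3,5) → (φ(3),φ(5)) = (7,8) ∈ E(G2) ✓
  (3,6) → (φ(3),φ(6)) = (2,7) ∈ E(G2) ✓
  (3,7) → (φ(3),φ(7)) = (1,7) ∈ E(G2) ✓
  (3,8) → (φ(3),φ(8)) = (4,7) ∈ E(G2) ✓
  (4,5) → (φ(4),φ(5)) = (3,8) ∈ E(G2) ✓
  (5,7) → (φ(5),φ(7)) = (1,8) ∈ E(G2) ✓
  (5,8) → (φ(5),φ(8)) = (4,8) ∈ E(G2) ✓
  (6,8) → (φ(6),φ(8)) = (2,4) ∈ E(G2) ✓
All 22 edges of G1 map to edges of G2, and |E(G1)| = |E(G2)| = 22, so φ is a bijection on edges as well as vertices. Hence G1 ≅ G2.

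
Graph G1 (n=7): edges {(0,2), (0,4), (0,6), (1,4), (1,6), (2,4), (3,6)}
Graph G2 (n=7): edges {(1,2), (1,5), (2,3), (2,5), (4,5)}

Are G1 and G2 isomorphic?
No, not isomorphic

The graphs are NOT isomorphic.

Degrees in G1: deg(0)=3, deg(1)=2, deg(2)=2, deg(3)=1, deg(4)=3, deg(5)=0, deg(6)=3.
Sorted degree sequence of G1: [3, 3, 3, 2, 2, 1, 0].
Degrees in G2: deg(0)=0, deg(1)=2, deg(2)=3, deg(3)=1, deg(4)=1, deg(5)=3, deg(6)=0.
Sorted degree sequence of G2: [3, 3, 2, 1, 1, 0, 0].
The (sorted) degree sequence is an isomorphism invariant, so since G1 and G2 have different degree sequences they cannot be isomorphic.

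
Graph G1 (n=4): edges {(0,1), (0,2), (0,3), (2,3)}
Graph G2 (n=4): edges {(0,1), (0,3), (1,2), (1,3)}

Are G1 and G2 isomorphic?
Yes, isomorphic

The graphs are isomorphic.
One valid mapping φ: V(G1) → V(G2): 0→1, 1→2, 2→0, 3→3

Verify φ preserves adjacency — for each edge of G1, its image is an edge of G2:
  (0,1) → (φ(0),φ(1)) = (1,2) ∈ E(G2) ✓
  (0,2) → (φ(0),φ(2)) = (0,1) ∈ E(G2) ✓
  (0,3) → (φ(0),φ(3)) = (1,3) ∈ E(G2) ✓
  (2,3) → (φ(2),φ(3)) = (0,3) ∈ E(G2) ✓
All 4 edges of G1 map to edges of G2, and |E(G1)| = |E(G2)| = 4, so φ is a bijection on edges as well as vertices. Hence G1 ≅ G2.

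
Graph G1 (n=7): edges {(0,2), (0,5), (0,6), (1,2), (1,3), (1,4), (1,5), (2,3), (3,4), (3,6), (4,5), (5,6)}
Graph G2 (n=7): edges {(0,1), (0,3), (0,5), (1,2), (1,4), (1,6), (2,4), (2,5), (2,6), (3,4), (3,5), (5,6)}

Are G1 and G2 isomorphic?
Yes, isomorphic

The graphs are isomorphic.
One valid mapping φ: V(G1) → V(G2): 0→3, 1→2, 2→4, 3→1, 4→6, 5→5, 6→0

Verify φ preserves adjacency — for each edge of G1, its image is an edge of G2:
  (0,2) → (φ(0),φ(2)) = (3,4) ∈ E(G2) ✓
  (0,5) → (φ(0),φ(5)) = (3,5) ∈ E(G2) ✓
  (0,6) → (φ(0),φ(6)) = (0,3) ∈ E(G2) ✓
  (1,2) → (φ(1),φ(2)) = (2,4) ∈ E(G2) ✓
  (1,3) → (φ(1),φ(3)) = (1,2) ∈ E(G2) ✓
  (1,4) → (φ(1),φ(4)) = (2,6) ∈ E(G2) ✓
  (1,5) → (φ(1),φ(5)) = (2,5) ∈ E(G2) ✓
  (2,3) → (φ(2),φ(3)) = (1,4) ∈ E(G2) ✓
  (3,4) → (φ(3),φ(4)) = (1,6) ∈ E(G2) ✓
  (3,6) → (φ(3),φ(6)) = (0,1) ∈ E(G2) ✓
  (4,5) → (φ(4),φ(5)) = (5,6) ∈ E(G2) ✓
  (5,6) → (φ(5),φ(6)) = (0,5) ∈ E(G2) ✓
All 12 edges of G1 map to edges of G2, and |E(G1)| = |E(G2)| = 12, so φ is a bijection on edges as well as vertices. Hence G1 ≅ G2.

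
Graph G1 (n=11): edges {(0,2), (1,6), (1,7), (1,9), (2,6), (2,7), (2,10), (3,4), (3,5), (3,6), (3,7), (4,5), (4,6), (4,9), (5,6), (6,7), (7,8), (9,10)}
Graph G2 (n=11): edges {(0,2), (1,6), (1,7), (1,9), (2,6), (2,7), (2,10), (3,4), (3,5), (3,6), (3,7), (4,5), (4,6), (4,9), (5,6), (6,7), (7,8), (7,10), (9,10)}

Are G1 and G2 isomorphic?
No, not isomorphic

The graphs are NOT isomorphic.

Counting edges: G1 has 18 edge(s); G2 has 19 edge(s).
Edge count is an isomorphism invariant (a bijection on vertices induces a bijection on edges), so differing edge counts rule out isomorphism.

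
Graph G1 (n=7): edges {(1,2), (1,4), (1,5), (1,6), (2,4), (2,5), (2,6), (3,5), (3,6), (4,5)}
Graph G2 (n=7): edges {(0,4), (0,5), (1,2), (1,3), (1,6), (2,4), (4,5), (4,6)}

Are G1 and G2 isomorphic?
No, not isomorphic

The graphs are NOT isomorphic.

Degrees in G1: deg(0)=0, deg(1)=4, deg(2)=4, deg(3)=2, deg(4)=3, deg(5)=4, deg(6)=3.
Sorted degree sequence of G1: [4, 4, 4, 3, 3, 2, 0].
Degrees in G2: deg(0)=2, deg(1)=3, deg(2)=2, deg(3)=1, deg(4)=4, deg(5)=2, deg(6)=2.
Sorted degree sequence of G2: [4, 3, 2, 2, 2, 2, 1].
The (sorted) degree sequence is an isomorphism invariant, so since G1 and G2 have different degree sequences they cannot be isomorphic.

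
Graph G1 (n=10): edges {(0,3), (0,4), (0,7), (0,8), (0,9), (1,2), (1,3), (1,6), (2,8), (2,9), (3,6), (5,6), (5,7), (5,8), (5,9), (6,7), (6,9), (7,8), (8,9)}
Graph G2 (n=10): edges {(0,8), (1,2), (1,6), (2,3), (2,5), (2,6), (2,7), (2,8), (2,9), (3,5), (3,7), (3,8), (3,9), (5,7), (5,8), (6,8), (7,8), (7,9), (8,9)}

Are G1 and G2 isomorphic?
No, not isomorphic

The graphs are NOT isomorphic.

Connected components of G1: 1 component(s) with vertex sets [[0, 1, 2, 3, 4, 5, 6, 7, 8, 9]], sizes [10].
Connected components of G2: 2 component(s) with vertex sets [[4], [0, 1, 2, 3, 5, 6, 7, 8, 9]], sizes [1, 9].
The number of connected components (and the multiset of component sizes) is an isomorphism invariant — an isomorphism maps each component of G1 bijectively onto a component of G2. Since G1 has 1 component(s) and G2 has 2, they cannot be isomorphic.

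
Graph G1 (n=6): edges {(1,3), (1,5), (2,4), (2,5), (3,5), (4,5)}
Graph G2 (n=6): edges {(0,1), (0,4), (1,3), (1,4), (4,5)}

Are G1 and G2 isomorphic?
No, not isomorphic

The graphs are NOT isomorphic.

Degrees in G1: deg(0)=0, deg(1)=2, deg(2)=2, deg(3)=2, deg(4)=2, deg(5)=4.
Sorted degree sequence of G1: [4, 2, 2, 2, 2, 0].
Degrees in G2: deg(0)=2, deg(1)=3, deg(2)=0, deg(3)=1, deg(4)=3, deg(5)=1.
Sorted degree sequence of G2: [3, 3, 2, 1, 1, 0].
The (sorted) degree sequence is an isomorphism invariant, so since G1 and G2 have different degree sequences they cannot be isomorphic.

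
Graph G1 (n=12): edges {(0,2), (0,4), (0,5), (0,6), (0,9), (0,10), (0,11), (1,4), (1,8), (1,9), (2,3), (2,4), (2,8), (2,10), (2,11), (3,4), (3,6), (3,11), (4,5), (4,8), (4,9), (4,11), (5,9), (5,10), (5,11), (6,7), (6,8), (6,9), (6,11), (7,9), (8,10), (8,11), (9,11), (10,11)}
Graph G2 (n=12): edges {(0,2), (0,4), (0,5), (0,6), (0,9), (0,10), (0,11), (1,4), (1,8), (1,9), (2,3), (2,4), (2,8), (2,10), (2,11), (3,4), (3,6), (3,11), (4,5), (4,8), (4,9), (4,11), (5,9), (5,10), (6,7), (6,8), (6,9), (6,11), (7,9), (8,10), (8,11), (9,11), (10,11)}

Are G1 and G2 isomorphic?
No, not isomorphic

The graphs are NOT isomorphic.

Counting edges: G1 has 34 edge(s); G2 has 33 edge(s).
Edge count is an isomorphism invariant (a bijection on vertices induces a bijection on edges), so differing edge counts rule out isomorphism.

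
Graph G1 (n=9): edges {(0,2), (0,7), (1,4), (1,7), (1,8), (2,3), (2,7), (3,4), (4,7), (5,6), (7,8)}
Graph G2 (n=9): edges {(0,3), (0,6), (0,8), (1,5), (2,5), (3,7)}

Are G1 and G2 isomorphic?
No, not isomorphic

The graphs are NOT isomorphic.

Connected components of G1: 2 component(s) with vertex sets [[5, 6], [0, 1, 2, 3, 4, 7, 8]], sizes [2, 7].
Connected components of G2: 3 component(s) with vertex sets [[4], [1, 2, 5], [0, 3, 6, 7, 8]], sizes [1, 3, 5].
The number of connected components (and the multiset of component sizes) is an isomorphism invariant — an isomorphism maps each component of G1 bijectively onto a component of G2. Since G1 has 2 component(s) and G2 has 3, they cannot be isomorphic.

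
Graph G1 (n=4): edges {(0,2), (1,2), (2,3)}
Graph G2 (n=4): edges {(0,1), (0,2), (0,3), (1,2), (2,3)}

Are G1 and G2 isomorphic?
No, not isomorphic

The graphs are NOT isomorphic.

Counting edges: G1 has 3 edge(s); G2 has 5 edge(s).
Edge count is an isomorphism invariant (a bijection on vertices induces a bijection on edges), so differing edge counts rule out isomorphism.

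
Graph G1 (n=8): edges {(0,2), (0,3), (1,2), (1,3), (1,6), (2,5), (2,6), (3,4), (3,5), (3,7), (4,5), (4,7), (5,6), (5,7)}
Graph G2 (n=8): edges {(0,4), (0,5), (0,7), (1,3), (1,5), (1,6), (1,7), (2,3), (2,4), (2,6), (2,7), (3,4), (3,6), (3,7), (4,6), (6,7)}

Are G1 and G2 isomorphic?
No, not isomorphic

The graphs are NOT isomorphic.

Degrees in G1: deg(0)=2, deg(1)=3, deg(2)=4, deg(3)=5, deg(4)=3, deg(5)=5, deg(6)=3, deg(7)=3.
Sorted degree sequence of G1: [5, 5, 4, 3, 3, 3, 3, 2].
Degrees in G2: deg(0)=3, deg(1)=4, deg(2)=4, deg(3)=5, deg(4)=4, deg(5)=2, deg(6)=5, deg(7)=5.
Sorted degree sequence of G2: [5, 5, 5, 4, 4, 4, 3, 2].
The (sorted) degree sequence is an isomorphism invariant, so since G1 and G2 have different degree sequences they cannot be isomorphic.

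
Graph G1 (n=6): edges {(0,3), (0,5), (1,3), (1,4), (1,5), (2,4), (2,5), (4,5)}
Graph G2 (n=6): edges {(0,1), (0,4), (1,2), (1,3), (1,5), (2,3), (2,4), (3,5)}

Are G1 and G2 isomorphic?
Yes, isomorphic

The graphs are isomorphic.
One valid mapping φ: V(G1) → V(G2): 0→0, 1→2, 2→5, 3→4, 4→3, 5→1

Verify φ preserves adjacency — for each edge of G1, its image is an edge of G2:
  (0,3) → (φ(0),φ(3)) = (0,4) ∈ E(G2) ✓
  (0,5) → (φ(0),φ(5)) = (0,1) ∈ E(G2) ✓
  (1,3) → (φ(1),φ(3)) = (2,4) ∈ E(G2) ✓
  (1,4) → (φ(1),φ(4)) = (2,3) ∈ E(G2) ✓
  (1,5) → (φ(1),φ(5)) = (1,2) ∈ E(G2) ✓
  (2,4) → (φ(2),φ(4)) = (3,5) ∈ E(G2) ✓
  (2,5) → (φ(2),φ(5)) = (1,5) ∈ E(G2) ✓
  (4,5) → (φ(4),φ(5)) = (1,3) ∈ E(G2) ✓
All 8 edges of G1 map to edges of G2, and |E(G1)| = |E(G2)| = 8, so φ is a bijection on edges as well as vertices. Hence G1 ≅ G2.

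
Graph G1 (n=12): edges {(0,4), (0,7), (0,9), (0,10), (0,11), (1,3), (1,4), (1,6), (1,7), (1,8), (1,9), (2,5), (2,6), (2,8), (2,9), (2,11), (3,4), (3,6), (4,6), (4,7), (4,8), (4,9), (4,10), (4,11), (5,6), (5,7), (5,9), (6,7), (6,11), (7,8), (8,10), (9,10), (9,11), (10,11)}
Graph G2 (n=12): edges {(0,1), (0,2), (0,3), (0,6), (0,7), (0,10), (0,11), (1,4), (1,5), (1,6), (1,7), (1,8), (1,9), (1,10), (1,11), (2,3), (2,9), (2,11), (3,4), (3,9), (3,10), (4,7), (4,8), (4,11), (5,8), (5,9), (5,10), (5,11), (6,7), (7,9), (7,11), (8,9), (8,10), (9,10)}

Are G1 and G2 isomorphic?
Yes, isomorphic

The graphs are isomorphic.
One valid mapping φ: V(G1) → V(G2): 0→5, 1→7, 2→3, 3→6, 4→1, 5→2, 6→0, 7→11, 8→4, 9→9, 10→8, 11→10

Verify φ preserves adjacency — for each edge of G1, its image is an edge of G2:
  (0,4) → (φ(0),φ(4)) = (1,5) ∈ E(G2) ✓
  (0,7) → (φ(0),φ(7)) = (5,11) ∈ E(G2) ✓
  (0,9) → (φ(0),φ(9)) = (5,9) ∈ E(G2) ✓
  (0,10) → (φ(0),φ(10)) = (5,8) ∈ E(G2) ✓
  (0,11) → (φ(0),φ(11)) = (5,10) ∈ E(G2) ✓
  (1,3) → (φ(1),φ(3)) = (6,7) ∈ E(G2) ✓
  (1,4) → (φ(1),φ(4)) = (1,7) ∈ E(G2) ✓
  (1,6) → (φ(1),φ(6)) = (0,7) ∈ E(G2) ✓
  (1,7) → (φ(1),φ(7)) = (7,11) ∈ E(G2) ✓
  (1,8) → (φ(1),φ(8)) = (4,7) ∈ E(G2) ✓
  (1,9) → (φ(1),φ(9)) = (7,9) ∈ E(G2) ✓
  (2,5) → (φ(2),φ(5)) = (2,3) ∈ E(G2) ✓
  (2,6) → (φ(2),φ(6)) = (0,3) ∈ E(G2) ✓
  (2,8) → (φ(2),φ(8)) = (3,4) ∈ E(G2) ✓
  (2,9) → (φ(2),φ(9)) = (3,9) ∈ E(G2) ✓
  (2,11) → (φ(2),φ(11)) = (3,10) ∈ E(G2) ✓
  (3,4) → (φ(3),φ(4)) = (1,6) ∈ E(G2) ✓
  (3,6) → (φ(3),φ(6)) = (0,6) ∈ E(G2) ✓
  (4,6) → (φ(4),φ(6)) = (0,1) ∈ E(G2) ✓
  (4,7) → (φ(4),φ(7)) = (1,11) ∈ E(G2) ✓
  (4,8) → (φ(4),φ(8)) = (1,4) ∈ E(G2) ✓
  (4,9) → (φ(4),φ(9)) = (1,9) ∈ E(G2) ✓
  (4,10) → (φ(4),φ(10)) = (1,8) ∈ E(G2) ✓
  (4,11) → (φ(4),φ(11)) = (1,10) ∈ E(G2) ✓
  (5,6) → (φ(5),φ(6)) = (0,2) ∈ E(G2) ✓
  (5,7) → (φ(5),φ(7)) = (2,11) ∈ E(G2) ✓
  (5,9) → (φ(5),φ(9)) = (2,9) ∈ E(G2) ✓
  (6,7) → (φ(6),φ(7)) = (0,11) ∈ E(G2) ✓
  (6,11) → (φ(6),φ(11)) = (0,10) ∈ E(G2) ✓
  (7,8) → (φ(7),φ(8)) = (4,11) ∈ E(G2) ✓
  (8,10) → (φ(8),φ(10)) = (4,8) ∈ E(G2) ✓
  (9,10) → (φ(9),φ(10)) = (8,9) ∈ E(G2) ✓
  (9,11) → (φ(9),φ(11)) = (9,10) ∈ E(G2) ✓
  (10,11) → (φ(10),φ(11)) = (8,10) ∈ E(G2) ✓
All 34 edges of G1 map to edges of G2, and |E(G1)| = |E(G2)| = 34, so φ is a bijection on edges as well as vertices. Hence G1 ≅ G2.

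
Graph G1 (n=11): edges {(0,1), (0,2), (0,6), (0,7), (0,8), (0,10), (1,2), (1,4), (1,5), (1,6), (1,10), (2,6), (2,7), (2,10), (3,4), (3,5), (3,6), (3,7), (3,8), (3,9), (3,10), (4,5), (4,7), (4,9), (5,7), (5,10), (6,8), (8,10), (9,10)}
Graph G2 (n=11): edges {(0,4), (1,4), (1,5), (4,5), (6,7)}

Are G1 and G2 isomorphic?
No, not isomorphic

The graphs are NOT isomorphic.

Connected components of G1: 1 component(s) with vertex sets [[0, 1, 2, 3, 4, 5, 6, 7, 8, 9, 10]], sizes [11].
Connected components of G2: 7 component(s) with vertex sets [[2], [3], [8], [9], [10], [6, 7], [0, 1, 4, 5]], sizes [1, 1, 1, 1, 1, 2, 4].
The number of connected components (and the multiset of component sizes) is an isomorphism invariant — an isomorphism maps each component of G1 bijectively onto a component of G2. Since G1 has 1 component(s) and G2 has 7, they cannot be isomorphic.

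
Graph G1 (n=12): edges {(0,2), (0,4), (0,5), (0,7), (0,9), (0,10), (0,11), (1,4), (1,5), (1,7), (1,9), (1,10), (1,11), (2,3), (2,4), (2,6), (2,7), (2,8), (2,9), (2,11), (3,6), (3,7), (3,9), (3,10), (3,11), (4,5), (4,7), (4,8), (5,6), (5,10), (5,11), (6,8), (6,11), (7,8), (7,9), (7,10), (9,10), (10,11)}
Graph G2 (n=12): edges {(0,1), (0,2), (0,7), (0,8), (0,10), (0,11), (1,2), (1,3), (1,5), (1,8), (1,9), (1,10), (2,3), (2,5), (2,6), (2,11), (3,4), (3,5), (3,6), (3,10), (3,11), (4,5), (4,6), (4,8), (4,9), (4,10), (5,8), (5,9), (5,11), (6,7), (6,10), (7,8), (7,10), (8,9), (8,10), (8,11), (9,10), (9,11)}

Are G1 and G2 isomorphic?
Yes, isomorphic

The graphs are isomorphic.
One valid mapping φ: V(G1) → V(G2): 0→1, 1→11, 2→10, 3→4, 4→0, 5→2, 6→6, 7→8, 8→7, 9→9, 10→5, 11→3

Verify φ preserves adjacency — for each edge of G1, its image is an edge of G2:
  (0,2) → (φ(0),φ(2)) = (1,10) ∈ E(G2) ✓
  (0,4) → (φ(0),φ(4)) = (0,1) ∈ E(G2) ✓
  (0,5) → (φ(0),φ(5)) = (1,2) ∈ E(G2) ✓
  (0,7) → (φ(0),φ(7)) = (1,8) ∈ E(G2) ✓
  (0,9) → (φ(0),φ(9)) = (1,9) ∈ E(G2) ✓
  (0,10) → (φ(0),φ(10)) = (1,5) ∈ E(G2) ✓
  (0,11) → (φ(0),φ(11)) = (1,3) ∈ E(G2) ✓
  (1,4) → (φ(1),φ(4)) = (0,11) ∈ E(G2) ✓
  (1,5) → (φ(1),φ(5)) = (2,11) ∈ E(G2) ✓
  (1,7) → (φ(1),φ(7)) = (8,11) ∈ E(G2) ✓
  (1,9) → (φ(1),φ(9)) = (9,11) ∈ E(G2) ✓
  (1,10) → (φ(1),φ(10)) = (5,11) ∈ E(G2) ✓
  (1,11) → (φ(1),φ(11)) = (3,11) ∈ E(G2) ✓
  (2,3) → (φ(2),φ(3)) = (4,10) ∈ E(G2) ✓
  (2,4) → (φ(2),φ(4)) = (0,10) ∈ E(G2) ✓
  (2,6) → (φ(2),φ(6)) = (6,10) ∈ E(G2) ✓
  (2,7) → (φ(2),φ(7)) = (8,10) ∈ E(G2) ✓
  (2,8) → (φ(2),φ(8)) = (7,10) ∈ E(G2) ✓
  (2,9) → (φ(2),φ(9)) = (9,10) ∈ E(G2) ✓
  (2,11) → (φ(2),φ(11)) = (3,10) ∈ E(G2) ✓
  (3,6) → (φ(3),φ(6)) = (4,6) ∈ E(G2) ✓
  (3,7) → (φ(3),φ(7)) = (4,8) ∈ E(G2) ✓
  (3,9) → (φ(3),φ(9)) = (4,9) ∈ E(G2) ✓
  (3,10) → (φ(3),φ(10)) = (4,5) ∈ E(G2) ✓
  (3,11) → (φ(3),φ(11)) = (3,4) ∈ E(G2) ✓
  (4,5) → (φ(4),φ(5)) = (0,2) ∈ E(G2) ✓
  (4,7) → (φ(4),φ(7)) = (0,8) ∈ E(G2) ✓
  (4,8) → (φ(4),φ(8)) = (0,7) ∈ E(G2) ✓
  (5,6) → (φ(5),φ(6)) = (2,6) ∈ E(G2) ✓
  (5,10) → (φ(5),φ(10)) = (2,5) ∈ E(G2) ✓
  (5,11) → (φ(5),φ(11)) = (2,3) ∈ E(G2) ✓
  (6,8) → (φ(6),φ(8)) = (6,7) ∈ E(G2) ✓
  (6,11) → (φ(6),φ(11)) = (3,6) ∈ E(G2) ✓
  (7,8) → (φ(7),φ(8)) = (7,8) ∈ E(G2) ✓
  (7,9) → (φ(7),φ(9)) = (8,9) ∈ E(G2) ✓
  (7,10) → (φ(7),φ(10)) = (5,8) ∈ E(G2) ✓
  (9,10) → (φ(9),φ(10)) = (5,9) ∈ E(G2) ✓
  (10,11) → (φ(10),φ(11)) = (3,5) ∈ E(G2) ✓
All 38 edges of G1 map to edges of G2, and |E(G1)| = |E(G2)| = 38, so φ is a bijection on edges as well as vertices. Hence G1 ≅ G2.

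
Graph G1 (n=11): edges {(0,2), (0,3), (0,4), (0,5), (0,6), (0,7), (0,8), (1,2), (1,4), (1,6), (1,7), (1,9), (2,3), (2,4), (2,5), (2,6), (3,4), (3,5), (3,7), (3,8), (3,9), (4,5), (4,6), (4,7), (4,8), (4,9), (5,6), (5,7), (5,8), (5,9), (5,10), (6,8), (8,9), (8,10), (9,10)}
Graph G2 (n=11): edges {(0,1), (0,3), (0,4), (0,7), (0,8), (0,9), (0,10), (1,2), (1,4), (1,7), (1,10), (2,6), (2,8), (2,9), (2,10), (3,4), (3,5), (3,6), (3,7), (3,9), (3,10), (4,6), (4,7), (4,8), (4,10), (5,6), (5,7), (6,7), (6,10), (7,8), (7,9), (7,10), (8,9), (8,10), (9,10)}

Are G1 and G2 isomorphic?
Yes, isomorphic

The graphs are isomorphic.
One valid mapping φ: V(G1) → V(G2): 0→0, 1→2, 2→8, 3→4, 4→10, 5→7, 6→9, 7→1, 8→3, 9→6, 10→5

Verify φ preserves adjacency — for each edge of G1, its image is an edge of G2:
  (0,2) → (φ(0),φ(2)) = (0,8) ∈ E(G2) ✓
  (0,3) → (φ(0),φ(3)) = (0,4) ∈ E(G2) ✓
  (0,4) → (φ(0),φ(4)) = (0,10) ∈ E(G2) ✓
  (0,5) → (φ(0),φ(5)) = (0,7) ∈ E(G2) ✓
  (0,6) → (φ(0),φ(6)) = (0,9) ∈ E(G2) ✓
  (0,7) → (φ(0),φ(7)) = (0,1) ∈ E(G2) ✓
  (0,8) → (φ(0),φ(8)) = (0,3) ∈ E(G2) ✓
  (1,2) → (φ(1),φ(2)) = (2,8) ∈ E(G2) ✓
  (1,4) → (φ(1),φ(4)) = (2,10) ∈ E(G2) ✓
  (1,6) → (φ(1),φ(6)) = (2,9) ∈ E(G2) ✓
  (1,7) → (φ(1),φ(7)) = (1,2) ∈ E(G2) ✓
  (1,9) → (φ(1),φ(9)) = (2,6) ∈ E(G2) ✓
  (2,3) → (φ(2),φ(3)) = (4,8) ∈ E(G2) ✓
  (2,4) → (φ(2),φ(4)) = (8,10) ∈ E(G2) ✓
  (2,5) → (φ(2),φ(5)) = (7,8) ∈ E(G2) ✓
  (2,6) → (φ(2),φ(6)) = (8,9) ∈ E(G2) ✓
  (3,4) → (φ(3),φ(4)) = (4,10) ∈ E(G2) ✓
  (3,5) → (φ(3),φ(5)) = (4,7) ∈ E(G2) ✓
  (3,7) → (φ(3),φ(7)) = (1,4) ∈ E(G2) ✓
  (3,8) → (φ(3),φ(8)) = (3,4) ∈ E(G2) ✓
  (3,9) → (φ(3),φ(9)) = (4,6) ∈ E(G2) ✓
  (4,5) → (φ(4),φ(5)) = (7,10) ∈ E(G2) ✓
  (4,6) → (φ(4),φ(6)) = (9,10) ∈ E(G2) ✓
  (4,7) → (φ(4),φ(7)) = (1,10) ∈ E(G2) ✓
  (4,8) → (φ(4),φ(8)) = (3,10) ∈ E(G2) ✓
  (4,9) → (φ(4),φ(9)) = (6,10) ∈ E(G2) ✓
  (5,6) → (φ(5),φ(6)) = (7,9) ∈ E(G2) ✓
  (5,7) → (φ(5),φ(7)) = (1,7) ∈ E(G2) ✓
  (5,8) → (φ(5),φ(8)) = (3,7) ∈ E(G2) ✓
  (5,9) → (φ(5),φ(9)) = (6,7) ∈ E(G2) ✓
  (5,10) → (φ(5),φ(10)) = (5,7) ∈ E(G2) ✓
  (6,8) → (φ(6),φ(8)) = (3,9) ∈ E(G2) ✓
  (8,9) → (φ(8),φ(9)) = (3,6) ∈ E(G2) ✓
  (8,10) → (φ(8),φ(10)) = (3,5) ∈ E(G2) ✓
  (9,10) → (φ(9),φ(10)) = (5,6) ∈ E(G2) ✓
All 35 edges of G1 map to edges of G2, and |E(G1)| = |E(G2)| = 35, so φ is a bijection on edges as well as vertices. Hence G1 ≅ G2.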